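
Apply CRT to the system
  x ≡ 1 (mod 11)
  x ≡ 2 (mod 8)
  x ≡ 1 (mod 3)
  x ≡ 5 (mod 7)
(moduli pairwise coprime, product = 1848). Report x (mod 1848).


Product of moduli M = 11 · 8 · 3 · 7 = 1848.
Merge one congruence at a time:
  Start: x ≡ 1 (mod 11).
  Combine with x ≡ 2 (mod 8); new modulus lcm = 88.
    Write x = 1 + 11·t and substitute into x ≡ 2 (mod 8): 11·t ≡ 2 − 1 = 1 (mod 8).
    Reduce coefficients mod 8: 3·t ≡ 1 (mod 8).
    The inverse of 3 mod 8 is 3 (since 3·3 = 9 = 1·8 + 1), so t ≡ 3·1 = 3 ≡ 3 (mod 8).
    Then x = 1 + 11·3 = 34, valid modulo lcm(11, 8) = 88: x ≡ 34 (mod 88).
  Combine with x ≡ 1 (mod 3); new modulus lcm = 264.
    Write x = 34 + 88·t and substitute into x ≡ 1 (mod 3): 88·t ≡ 1 − 34 = -33 (mod 3).
    Reduce coefficients mod 3: 1·t ≡ 0 (mod 3).
    So t ≡ 0 (mod 3).
    Then x = 34 + 88·0 = 34, valid modulo lcm(88, 3) = 264: x ≡ 34 (mod 264).
  Combine with x ≡ 5 (mod 7); new modulus lcm = 1848.
    Write x = 34 + 264·t and substitute into x ≡ 5 (mod 7): 264·t ≡ 5 − 34 = -29 (mod 7).
    Reduce coefficients mod 7: 5·t ≡ 6 (mod 7).
    The inverse of 5 mod 7 is 3 (since 5·3 = 15 = 2·7 + 1), so t ≡ 3·6 = 18 ≡ 4 (mod 7).
    Then x = 34 + 264·4 = 1090, valid modulo lcm(264, 7) = 1848: x ≡ 1090 (mod 1848).
Verify against each original: 1090 mod 11 = 1, 1090 mod 8 = 2, 1090 mod 3 = 1, 1090 mod 7 = 5.

x ≡ 1090 (mod 1848).


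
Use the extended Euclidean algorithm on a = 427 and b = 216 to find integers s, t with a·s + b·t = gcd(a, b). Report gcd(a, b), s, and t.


Euclidean algorithm on (427, 216) — divide until remainder is 0:
  427 = 1 · 216 + 211
  216 = 1 · 211 + 5
  211 = 42 · 5 + 1
  5 = 5 · 1 + 0
gcd(427, 216) = 1.
Track Bezout coefficients alongside the remainders: start with r₀ = 427 = a·1 + b·0 (s = 1, t = 0) and r₁ = 216 = a·0 + b·1 (s = 0, t = 1); each new remainder r_{k+1} = r_{k-1} − q_k·r_k inherits s_{k+1} = s_{k-1} − q_k·s_k, t_{k+1} = t_{k-1} − q_k·t_k, so r_k = a·s_k + b·t_k at every step:
  q = 1: r = 211, s = 1 − 1·0 = 1, t = 0 − 1·1 = -1  (check: 427·1 + 216·(-1) = 211)
  q = 1: r = 5, s = 0 − 1·1 = -1, t = 1 − 1·(-1) = 2  (check: 427·(-1) + 216·2 = 5)
  q = 42: r = 1, s = 1 − 42·(-1) = 43, t = -1 − 42·2 = -85  (check: 427·43 + 216·(-85) = 1)
The row with r = 1 (the gcd) gives the Bezout coefficients s = 43, t = -85.
Result: 427 · (43) + 216 · (-85) = 1.

gcd(427, 216) = 1; s = 43, t = -85 (check: 427·43 + 216·(-85) = 1).


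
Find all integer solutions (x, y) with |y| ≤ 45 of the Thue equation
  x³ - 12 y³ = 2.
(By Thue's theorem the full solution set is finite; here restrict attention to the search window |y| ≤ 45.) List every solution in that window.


The equation is x³ - 12y³ = 2. For fixed y, x³ = 12·y³ + 2, so a solution requires the RHS to be a perfect cube.
Strategy: iterate y from -45 to 45, compute RHS = 12·y³ + 2, and check whether it is a (positive or negative) perfect cube.
Check small values of y:
  y = 0: RHS = 2 is not a perfect cube.
  y = 1: RHS = 14 is not a perfect cube.
  y = -1: RHS = -10 is not a perfect cube.
  y = 2: RHS = 98 is not a perfect cube.
  y = -2: RHS = -94 is not a perfect cube.
  y = 3: RHS = 326 is not a perfect cube.
  y = -3: RHS = -322 is not a perfect cube.
Continuing the search up to |y| = 45 finds no solutions either.
No (x, y) in the scanned range satisfies the equation.

No integer solutions with |y| ≤ 45.


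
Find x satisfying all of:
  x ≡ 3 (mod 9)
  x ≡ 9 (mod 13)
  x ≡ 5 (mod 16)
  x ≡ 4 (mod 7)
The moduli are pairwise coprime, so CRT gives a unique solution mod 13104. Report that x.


Product of moduli M = 9 · 13 · 16 · 7 = 13104.
Merge one congruence at a time:
  Start: x ≡ 3 (mod 9).
  Combine with x ≡ 9 (mod 13); new modulus lcm = 117.
    Write x = 3 + 9·t and substitute into x ≡ 9 (mod 13): 9·t ≡ 9 − 3 = 6 (mod 13).
    The inverse of 9 mod 13 is 3 (since 9·3 = 27 = 2·13 + 1), so t ≡ 3·6 = 18 ≡ 5 (mod 13).
    Then x = 3 + 9·5 = 48, valid modulo lcm(9, 13) = 117: x ≡ 48 (mod 117).
  Combine with x ≡ 5 (mod 16); new modulus lcm = 1872.
    Write x = 48 + 117·t and substitute into x ≡ 5 (mod 16): 117·t ≡ 5 − 48 = -43 (mod 16).
    Reduce coefficients mod 16: 5·t ≡ 5 (mod 16).
    The inverse of 5 mod 16 is 13 (since 5·13 = 65 = 4·16 + 1), so t ≡ 13·5 = 65 ≡ 1 (mod 16).
    Then x = 48 + 117·1 = 165, valid modulo lcm(117, 16) = 1872: x ≡ 165 (mod 1872).
  Combine with x ≡ 4 (mod 7); new modulus lcm = 13104.
    Write x = 165 + 1872·t and substitute into x ≡ 4 (mod 7): 1872·t ≡ 4 − 165 = -161 (mod 7).
    Reduce coefficients mod 7: 3·t ≡ 0 (mod 7).
    The inverse of 3 mod 7 is 5 (since 3·5 = 15 = 2·7 + 1), so t ≡ 5·0 = 0 ≡ 0 (mod 7).
    Then x = 165 + 1872·0 = 165, valid modulo lcm(1872, 7) = 13104: x ≡ 165 (mod 13104).
Verify against each original: 165 mod 9 = 3, 165 mod 13 = 9, 165 mod 16 = 5, 165 mod 7 = 4.

x ≡ 165 (mod 13104).


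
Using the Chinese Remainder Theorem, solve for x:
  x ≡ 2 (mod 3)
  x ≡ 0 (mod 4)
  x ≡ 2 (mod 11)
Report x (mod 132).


Moduli 3, 4, 11 are pairwise coprime; by CRT there is a unique solution modulo M = 3 · 4 · 11 = 132.
Solve pairwise, accumulating the modulus:
  Start with x ≡ 2 (mod 3).
  Combine with x ≡ 0 (mod 4): since gcd(3, 4) = 1, we get a unique residue mod 12.
    Write x = 2 + 3·t and substitute into x ≡ 0 (mod 4): 3·t ≡ 0 − 2 = -2 (mod 4).
    Reduce coefficients mod 4: 3·t ≡ 2 (mod 4).
    The inverse of 3 mod 4 is 3 (since 3·3 = 9 = 2·4 + 1), so t ≡ 3·2 = 6 ≡ 2 (mod 4).
    Then x = 2 + 3·2 = 8, valid modulo lcm(3, 4) = 12: x ≡ 8 (mod 12).
  Combine with x ≡ 2 (mod 11): since gcd(12, 11) = 1, we get a unique residue mod 132.
    Write x = 8 + 12·t and substitute into x ≡ 2 (mod 11): 12·t ≡ 2 − 8 = -6 (mod 11).
    Reduce coefficients mod 11: 1·t ≡ 5 (mod 11).
    So t ≡ 5 (mod 11).
    Then x = 8 + 12·5 = 68, valid modulo lcm(12, 11) = 132: x ≡ 68 (mod 132).
Verify: 68 mod 3 = 2 ✓, 68 mod 4 = 0 ✓, 68 mod 11 = 2 ✓.

x ≡ 68 (mod 132).


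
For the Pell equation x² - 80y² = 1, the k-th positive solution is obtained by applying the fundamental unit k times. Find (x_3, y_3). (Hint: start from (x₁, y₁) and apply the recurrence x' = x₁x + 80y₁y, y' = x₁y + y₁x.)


Step 1: Find the fundamental solution (x₁, y₁) of x² - 80y² = 1.
  Expand √80 as a continued fraction. a₀ = ⌊√80⌋ = 8; iterate m_{k+1} = d_k·a_k − m_k, d_{k+1} = (80 − m_{k+1}²)/d_k, a_{k+1} = ⌊(a₀ + m_{k+1})/d_{k+1}⌋ (starting m₀ = 0, d₀ = 1), with convergents p_k = a_k·p_{k-1} + p_{k-2}, q_k = a_k·q_{k-1} + q_{k-2} (p₋₁ = 1, q₋₁ = 0):
  k = 0: a₀ = 8; p₀/q₀ = 8/1; p₀² − 80·q₀² = 64 − 80 = -16.
  k = 1: m = 8, d = 16, a = ⌊(8 + 8)/16⌋ = 1; p/q = (1·8 + 1)/(1·1 + 0) = 9/1; p² − 80·q² = 81 − 80 = 1.
  The first convergent with p² − 80·q² = 1 gives the fundamental solution (x₁, y₁) = (9, 1).
Step 2: Apply the recurrence (x_{n+1}, y_{n+1}) = (x₁x_n + 80y₁y_n, x₁y_n + y₁x_n) repeatedly.
  From (x_1, y_1) = (9, 1): x_2 = 9·9 + 80·1·1 = 161; y_2 = 9·1 + 1·9 = 18.
  From (x_2, y_2) = (161, 18): x_3 = 9·161 + 80·1·18 = 2889; y_3 = 9·18 + 1·161 = 323.
Step 3: Verify x_3² - 80·y_3² = 8346321 - 8346320 = 1 (should be 1). ✓

(x_1, y_1) = (9, 1); (x_3, y_3) = (2889, 323).


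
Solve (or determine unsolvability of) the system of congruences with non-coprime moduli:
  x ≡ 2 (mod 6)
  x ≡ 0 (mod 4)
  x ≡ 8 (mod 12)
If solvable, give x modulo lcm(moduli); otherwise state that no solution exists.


Moduli 6, 4, 12 are not pairwise coprime, so CRT works modulo lcm(m_i) when all pairwise compatibility conditions hold.
Pairwise compatibility: gcd(m_i, m_j) must divide a_i - a_j for every pair.
Merge one congruence at a time:
  Start: x ≡ 2 (mod 6).
  Combine with x ≡ 0 (mod 4): gcd(6, 4) = 2; 0 - 2 = -2, which IS divisible by 2, so compatible.
    Write x = 2 + 6·t and substitute into x ≡ 0 (mod 4): 6·t ≡ 0 − 2 = -2 (mod 4).
    Divide the congruence (and modulus) by g = 2: 3·t ≡ -1 (mod 2).
    Reduce coefficients mod 2: 1·t ≡ 1 (mod 2).
    So t ≡ 1 (mod 2).
    Then x = 2 + 6·1 = 8, valid modulo lcm(6, 4) = 12: x ≡ 8 (mod 12).
  Combine with x ≡ 8 (mod 12): gcd(12, 12) = 12; 8 - 8 = 0, which IS divisible by 12, so compatible.
    Write x = 8 + 12·t and substitute into x ≡ 8 (mod 12): 12·t ≡ 8 − 8 = 0 (mod 12).
    Divide the congruence (and modulus) by g = 12: 1·t ≡ 0 (mod 1).
    Modulo 1 every t works; take t = 0.
    Then x = 8 + 12·0 = 8, valid modulo lcm(12, 12) = 12: x ≡ 8 (mod 12).
Verify: 8 mod 6 = 2, 8 mod 4 = 0, 8 mod 12 = 8.

x ≡ 8 (mod 12).


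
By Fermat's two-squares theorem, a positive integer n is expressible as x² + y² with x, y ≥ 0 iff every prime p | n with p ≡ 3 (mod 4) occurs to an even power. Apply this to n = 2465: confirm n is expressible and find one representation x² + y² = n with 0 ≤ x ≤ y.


Step 1: Factor n = 2465 = 5 · 17 · 29.
Step 2: Check the mod-4 condition on each prime factor: 5 ≡ 1 (mod 4), exponent 1; 17 ≡ 1 (mod 4), exponent 1; 29 ≡ 1 (mod 4), exponent 1.
All primes ≡ 3 (mod 4) appear to even exponent (or don't appear), so by the two-squares theorem n IS expressible as a sum of two squares.
Step 3: Build a representation. Here n = 5 · 17 · 29 is a product of primes ≡ 1 (mod 4). Each prime p ≡ 1 (mod 4) is itself a sum of two squares; find a² by testing p − a² for a perfect square:
  5: 5 − 1² = 4 = 2² ⇒ 5 = 1² + 2².
  17: 17 − 1² = 16 = 4² ⇒ 17 = 1² + 4².
  29: 29 − 1² = 28, 29 − 2² = 25 = 5² ⇒ 29 = 2² + 5².
  Combine using the Brahmagupta–Fibonacci identity (a² + b²)(c² + d²) = (ac − bd)² + (ad + bc)² = (ac + bd)² + (ad − bc)²:
  5 · 17 = 85: from (1² + 2²)(1² + 4²), take (1·1 − 2·4, 1·4 + 2·1) = (1 − 8, 4 + 2) = (-7, 6); dropping signs (only squares matter) gives (7, 6); check 7² + 6² = 49 + 36 = 85 ✓.
  85 · 29 = 2465: from (7² + 6²)(2² + 5²), take (7·2 − 6·5, 7·5 + 6·2) = (14 − 30, 35 + 12) = (-16, 47); dropping signs (only squares matter) gives (16, 47); check 16² + 47² = 256 + 2209 = 2465 ✓.
Step 4: Order so x ≤ y and verify: 16² + 47² = 256 + 2209 = 2465 = n. ✓

n = 2465 = 16² + 47² (one valid representation with x ≤ y).


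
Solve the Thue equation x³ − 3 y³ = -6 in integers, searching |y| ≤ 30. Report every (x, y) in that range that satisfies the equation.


The equation is x³ - 3y³ = -6. For fixed y, x³ = 3·y³ − 6, so a solution requires the RHS to be a perfect cube.
Strategy: iterate y from -30 to 30, compute RHS = 3·y³ − 6, and check whether it is a (positive or negative) perfect cube.
Check small values of y:
  y = 0: RHS = -6 is not a perfect cube.
  y = 1: RHS = -3 is not a perfect cube.
  y = -1: RHS = -9 is not a perfect cube.
  y = 2: RHS = 18 is not a perfect cube.
  y = -2: RHS = -30 is not a perfect cube.
  y = 3: RHS = 75 is not a perfect cube.
  y = -3: RHS = -87 is not a perfect cube.
Continuing the search up to |y| = 30 finds no solutions either.
No (x, y) in the scanned range satisfies the equation.

No integer solutions with |y| ≤ 30.


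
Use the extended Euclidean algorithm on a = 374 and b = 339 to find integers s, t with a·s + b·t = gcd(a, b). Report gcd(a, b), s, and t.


Euclidean algorithm on (374, 339) — divide until remainder is 0:
  374 = 1 · 339 + 35
  339 = 9 · 35 + 24
  35 = 1 · 24 + 11
  24 = 2 · 11 + 2
  11 = 5 · 2 + 1
  2 = 2 · 1 + 0
gcd(374, 339) = 1.
Track Bezout coefficients alongside the remainders: start with r₀ = 374 = a·1 + b·0 (s = 1, t = 0) and r₁ = 339 = a·0 + b·1 (s = 0, t = 1); each new remainder r_{k+1} = r_{k-1} − q_k·r_k inherits s_{k+1} = s_{k-1} − q_k·s_k, t_{k+1} = t_{k-1} − q_k·t_k, so r_k = a·s_k + b·t_k at every step:
  q = 1: r = 35, s = 1 − 1·0 = 1, t = 0 − 1·1 = -1  (check: 374·1 + 339·(-1) = 35)
  q = 9: r = 24, s = 0 − 9·1 = -9, t = 1 − 9·(-1) = 10  (check: 374·(-9) + 339·10 = 24)
  q = 1: r = 11, s = 1 − 1·(-9) = 10, t = -1 − 1·10 = -11  (check: 374·10 + 339·(-11) = 11)
  q = 2: r = 2, s = -9 − 2·10 = -29, t = 10 − 2·(-11) = 32  (check: 374·(-29) + 339·32 = 2)
  q = 5: r = 1, s = 10 − 5·(-29) = 155, t = -11 − 5·32 = -171  (check: 374·155 + 339·(-171) = 1)
The row with r = 1 (the gcd) gives the Bezout coefficients s = 155, t = -171.
Result: 374 · (155) + 339 · (-171) = 1.

gcd(374, 339) = 1; s = 155, t = -171 (check: 374·155 + 339·(-171) = 1).


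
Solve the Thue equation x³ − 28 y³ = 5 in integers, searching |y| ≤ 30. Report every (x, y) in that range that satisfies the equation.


The equation is x³ - 28y³ = 5. For fixed y, x³ = 28·y³ + 5, so a solution requires the RHS to be a perfect cube.
Strategy: iterate y from -30 to 30, compute RHS = 28·y³ + 5, and check whether it is a (positive or negative) perfect cube.
Check small values of y:
  y = 0: RHS = 5 is not a perfect cube.
  y = 1: RHS = 33 is not a perfect cube.
  y = -1: RHS = -23 is not a perfect cube.
  y = 2: RHS = 229 is not a perfect cube.
  y = -2: RHS = -219 is not a perfect cube.
  y = 3: RHS = 761 is not a perfect cube.
  y = -3: RHS = -751 is not a perfect cube.
Continuing the search up to |y| = 30 finds no solutions either.
No (x, y) in the scanned range satisfies the equation.

No integer solutions with |y| ≤ 30.


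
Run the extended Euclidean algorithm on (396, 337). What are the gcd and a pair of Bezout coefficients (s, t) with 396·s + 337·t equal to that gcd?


Euclidean algorithm on (396, 337) — divide until remainder is 0:
  396 = 1 · 337 + 59
  337 = 5 · 59 + 42
  59 = 1 · 42 + 17
  42 = 2 · 17 + 8
  17 = 2 · 8 + 1
  8 = 8 · 1 + 0
gcd(396, 337) = 1.
Track Bezout coefficients alongside the remainders: start with r₀ = 396 = a·1 + b·0 (s = 1, t = 0) and r₁ = 337 = a·0 + b·1 (s = 0, t = 1); each new remainder r_{k+1} = r_{k-1} − q_k·r_k inherits s_{k+1} = s_{k-1} − q_k·s_k, t_{k+1} = t_{k-1} − q_k·t_k, so r_k = a·s_k + b·t_k at every step:
  q = 1: r = 59, s = 1 − 1·0 = 1, t = 0 − 1·1 = -1  (check: 396·1 + 337·(-1) = 59)
  q = 5: r = 42, s = 0 − 5·1 = -5, t = 1 − 5·(-1) = 6  (check: 396·(-5) + 337·6 = 42)
  q = 1: r = 17, s = 1 − 1·(-5) = 6, t = -1 − 1·6 = -7  (check: 396·6 + 337·(-7) = 17)
  q = 2: r = 8, s = -5 − 2·6 = -17, t = 6 − 2·(-7) = 20  (check: 396·(-17) + 337·20 = 8)
  q = 2: r = 1, s = 6 − 2·(-17) = 40, t = -7 − 2·20 = -47  (check: 396·40 + 337·(-47) = 1)
The row with r = 1 (the gcd) gives the Bezout coefficients s = 40, t = -47.
Result: 396 · (40) + 337 · (-47) = 1.

gcd(396, 337) = 1; s = 40, t = -47 (check: 396·40 + 337·(-47) = 1).


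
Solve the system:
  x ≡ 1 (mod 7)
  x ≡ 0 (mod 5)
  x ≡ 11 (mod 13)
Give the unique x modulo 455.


Moduli 7, 5, 13 are pairwise coprime; by CRT there is a unique solution modulo M = 7 · 5 · 13 = 455.
Solve pairwise, accumulating the modulus:
  Start with x ≡ 1 (mod 7).
  Combine with x ≡ 0 (mod 5): since gcd(7, 5) = 1, we get a unique residue mod 35.
    Write x = 1 + 7·t and substitute into x ≡ 0 (mod 5): 7·t ≡ 0 − 1 = -1 (mod 5).
    Reduce coefficients mod 5: 2·t ≡ 4 (mod 5).
    The inverse of 2 mod 5 is 3 (since 2·3 = 6 = 1·5 + 1), so t ≡ 3·4 = 12 ≡ 2 (mod 5).
    Then x = 1 + 7·2 = 15, valid modulo lcm(7, 5) = 35: x ≡ 15 (mod 35).
  Combine with x ≡ 11 (mod 13): since gcd(35, 13) = 1, we get a unique residue mod 455.
    Write x = 15 + 35·t and substitute into x ≡ 11 (mod 13): 35·t ≡ 11 − 15 = -4 (mod 13).
    Reduce coefficients mod 13: 9·t ≡ 9 (mod 13).
    The inverse of 9 mod 13 is 3 (since 9·3 = 27 = 2·13 + 1), so t ≡ 3·9 = 27 ≡ 1 (mod 13).
    Then x = 15 + 35·1 = 50, valid modulo lcm(35, 13) = 455: x ≡ 50 (mod 455).
Verify: 50 mod 7 = 1 ✓, 50 mod 5 = 0 ✓, 50 mod 13 = 11 ✓.

x ≡ 50 (mod 455).


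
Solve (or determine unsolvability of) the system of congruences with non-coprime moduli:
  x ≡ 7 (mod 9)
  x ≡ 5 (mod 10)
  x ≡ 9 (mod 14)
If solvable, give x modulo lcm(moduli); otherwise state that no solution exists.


Moduli 9, 10, 14 are not pairwise coprime, so CRT works modulo lcm(m_i) when all pairwise compatibility conditions hold.
Pairwise compatibility: gcd(m_i, m_j) must divide a_i - a_j for every pair.
Merge one congruence at a time:
  Start: x ≡ 7 (mod 9).
  Combine with x ≡ 5 (mod 10): gcd(9, 10) = 1; 5 - 7 = -2, which IS divisible by 1, so compatible.
    Write x = 7 + 9·t and substitute into x ≡ 5 (mod 10): 9·t ≡ 5 − 7 = -2 (mod 10).
    Reduce coefficients mod 10: 9·t ≡ 8 (mod 10).
    The inverse of 9 mod 10 is 9 (since 9·9 = 81 = 8·10 + 1), so t ≡ 9·8 = 72 ≡ 2 (mod 10).
    Then x = 7 + 9·2 = 25, valid modulo lcm(9, 10) = 90: x ≡ 25 (mod 90).
  Combine with x ≡ 9 (mod 14): gcd(90, 14) = 2; 9 - 25 = -16, which IS divisible by 2, so compatible.
    Write x = 25 + 90·t and substitute into x ≡ 9 (mod 14): 90·t ≡ 9 − 25 = -16 (mod 14).
    Divide the congruence (and modulus) by g = 2: 45·t ≡ -8 (mod 7).
    Reduce coefficients mod 7: 3·t ≡ 6 (mod 7).
    The inverse of 3 mod 7 is 5 (since 3·5 = 15 = 2·7 + 1), so t ≡ 5·6 = 30 ≡ 2 (mod 7).
    Then x = 25 + 90·2 = 205, valid modulo lcm(90, 14) = 630: x ≡ 205 (mod 630).
Verify: 205 mod 9 = 7, 205 mod 10 = 5, 205 mod 14 = 9.

x ≡ 205 (mod 630).


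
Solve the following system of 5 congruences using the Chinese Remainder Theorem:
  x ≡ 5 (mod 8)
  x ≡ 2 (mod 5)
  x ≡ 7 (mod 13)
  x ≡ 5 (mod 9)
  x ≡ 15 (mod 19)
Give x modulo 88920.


Product of moduli M = 8 · 5 · 13 · 9 · 19 = 88920.
Merge one congruence at a time:
  Start: x ≡ 5 (mod 8).
  Combine with x ≡ 2 (mod 5); new modulus lcm = 40.
    Write x = 5 + 8·t and substitute into x ≡ 2 (mod 5): 8·t ≡ 2 − 5 = -3 (mod 5).
    Reduce coefficients mod 5: 3·t ≡ 2 (mod 5).
    The inverse of 3 mod 5 is 2 (since 3·2 = 6 = 1·5 + 1), so t ≡ 2·2 = 4 ≡ 4 (mod 5).
    Then x = 5 + 8·4 = 37, valid modulo lcm(8, 5) = 40: x ≡ 37 (mod 40).
  Combine with x ≡ 7 (mod 13); new modulus lcm = 520.
    Write x = 37 + 40·t and substitute into x ≡ 7 (mod 13): 40·t ≡ 7 − 37 = -30 (mod 13).
    Reduce coefficients mod 13: 1·t ≡ 9 (mod 13).
    So t ≡ 9 (mod 13).
    Then x = 37 + 40·9 = 397, valid modulo lcm(40, 13) = 520: x ≡ 397 (mod 520).
  Combine with x ≡ 5 (mod 9); new modulus lcm = 4680.
    Write x = 397 + 520·t and substitute into x ≡ 5 (mod 9): 520·t ≡ 5 − 397 = -392 (mod 9).
    Reduce coefficients mod 9: 7·t ≡ 4 (mod 9).
    The inverse of 7 mod 9 is 4 (since 7·4 = 28 = 3·9 + 1), so t ≡ 4·4 = 16 ≡ 7 (mod 9).
    Then x = 397 + 520·7 = 4037, valid modulo lcm(520, 9) = 4680: x ≡ 4037 (mod 4680).
  Combine with x ≡ 15 (mod 19); new modulus lcm = 88920.
    Write x = 4037 + 4680·t and substitute into x ≡ 15 (mod 19): 4680·t ≡ 15 − 4037 = -4022 (mod 19).
    Reduce coefficients mod 19: 6·t ≡ 6 (mod 19).
    The inverse of 6 mod 19 is 16 (since 6·16 = 96 = 5·19 + 1), so t ≡ 16·6 = 96 ≡ 1 (mod 19).
    Then x = 4037 + 4680·1 = 8717, valid modulo lcm(4680, 19) = 88920: x ≡ 8717 (mod 88920).
Verify against each original: 8717 mod 8 = 5, 8717 mod 5 = 2, 8717 mod 13 = 7, 8717 mod 9 = 5, 8717 mod 19 = 15.

x ≡ 8717 (mod 88920).


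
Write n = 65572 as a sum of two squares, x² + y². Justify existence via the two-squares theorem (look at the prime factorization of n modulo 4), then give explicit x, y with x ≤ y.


Step 1: Factor n = 65572 = 2^2 · 13^2 · 97.
Step 2: Check the mod-4 condition on each prime factor: 2 = 2 (special); 13 ≡ 1 (mod 4), exponent 2; 97 ≡ 1 (mod 4), exponent 1.
All primes ≡ 3 (mod 4) appear to even exponent (or don't appear), so by the two-squares theorem n IS expressible as a sum of two squares.
Step 3: Build a representation. Group n = k² · m with k = 2 and m = 13 · 13 · 97 = 16393 (a product of primes ≡ 1 (mod 4)); a representation of m scales to one of n via (k·x)² + (k·y)² = k²(x² + y²). Each prime p ≡ 1 (mod 4) is itself a sum of two squares; find a² by testing p − a² for a perfect square:
  13: 13 − 1² = 12, 13 − 2² = 9 = 3² ⇒ 13 = 2² + 3².
  97: 97 − 1² = 96, 97 − 2² = 93, 97 − 3² = 88, 97 − 4² = 81 = 9² ⇒ 97 = 4² + 9².
  Combine using the Brahmagupta–Fibonacci identity (a² + b²)(c² + d²) = (ac − bd)² + (ad + bc)² = (ac + bd)² + (ad − bc)²:
  13 · 13 = 169: from (2² + 3²)(2² + 3²), take (2·2 − 3·3, 2·3 + 3·2) = (4 − 9, 6 + 6) = (-5, 12); dropping signs (only squares matter) gives (5, 12); check 5² + 12² = 25 + 144 = 169 ✓.
  169 · 97 = 16393: from (5² + 12²)(4² + 9²), take (5·4 − 12·9, 5·9 + 12·4) = (20 − 108, 45 + 48) = (-88, 93); dropping signs (only squares matter) gives (88, 93); check 88² + 93² = 7744 + 8649 = 16393 ✓.
  Scale by k = 2: (2·88, 2·93) = (176, 186).
Step 4: Order so x ≤ y and verify: 176² + 186² = 30976 + 34596 = 65572 = n. ✓

n = 65572 = 176² + 186² (one valid representation with x ≤ y).


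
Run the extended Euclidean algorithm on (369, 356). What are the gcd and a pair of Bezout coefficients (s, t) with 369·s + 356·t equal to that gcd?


Euclidean algorithm on (369, 356) — divide until remainder is 0:
  369 = 1 · 356 + 13
  356 = 27 · 13 + 5
  13 = 2 · 5 + 3
  5 = 1 · 3 + 2
  3 = 1 · 2 + 1
  2 = 2 · 1 + 0
gcd(369, 356) = 1.
Track Bezout coefficients alongside the remainders: start with r₀ = 369 = a·1 + b·0 (s = 1, t = 0) and r₁ = 356 = a·0 + b·1 (s = 0, t = 1); each new remainder r_{k+1} = r_{k-1} − q_k·r_k inherits s_{k+1} = s_{k-1} − q_k·s_k, t_{k+1} = t_{k-1} − q_k·t_k, so r_k = a·s_k + b·t_k at every step:
  q = 1: r = 13, s = 1 − 1·0 = 1, t = 0 − 1·1 = -1  (check: 369·1 + 356·(-1) = 13)
  q = 27: r = 5, s = 0 − 27·1 = -27, t = 1 − 27·(-1) = 28  (check: 369·(-27) + 356·28 = 5)
  q = 2: r = 3, s = 1 − 2·(-27) = 55, t = -1 − 2·28 = -57  (check: 369·55 + 356·(-57) = 3)
  q = 1: r = 2, s = -27 − 1·55 = -82, t = 28 − 1·(-57) = 85  (check: 369·(-82) + 356·85 = 2)
  q = 1: r = 1, s = 55 − 1·(-82) = 137, t = -57 − 1·85 = -142  (check: 369·137 + 356·(-142) = 1)
The row with r = 1 (the gcd) gives the Bezout coefficients s = 137, t = -142.
Result: 369 · (137) + 356 · (-142) = 1.

gcd(369, 356) = 1; s = 137, t = -142 (check: 369·137 + 356·(-142) = 1).


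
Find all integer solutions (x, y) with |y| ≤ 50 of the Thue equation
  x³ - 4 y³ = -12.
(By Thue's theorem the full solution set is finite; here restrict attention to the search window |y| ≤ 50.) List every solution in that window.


The equation is x³ - 4y³ = -12. For fixed y, x³ = 4·y³ − 12, so a solution requires the RHS to be a perfect cube.
Strategy: iterate y from -50 to 50, compute RHS = 4·y³ − 12, and check whether it is a (positive or negative) perfect cube.
Check small values of y:
  y = 0: RHS = -12 is not a perfect cube.
  y = 1: RHS = -8 = (-2)³ ⇒ x = -2 works.
  y = -1: RHS = -16 is not a perfect cube.
  y = 2: RHS = 20 is not a perfect cube.
  y = -2: RHS = -44 is not a perfect cube.
  y = 3: RHS = 96 is not a perfect cube.
  y = -3: RHS = -120 is not a perfect cube.
Continuing, at y = -5: RHS = -512 = (-8)³ ⇒ x = -8 works.
Searching the remaining y in |y| ≤ 50 finds no further solutions.
Collected solutions: (-2, 1), (-8, -5).

Solutions (with |y| ≤ 50): (-2, 1), (-8, -5).


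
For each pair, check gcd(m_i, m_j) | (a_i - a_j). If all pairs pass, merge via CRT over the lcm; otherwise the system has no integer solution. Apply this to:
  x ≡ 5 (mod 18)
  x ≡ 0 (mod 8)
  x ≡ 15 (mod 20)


Moduli 18, 8, 20 are not pairwise coprime, so CRT works modulo lcm(m_i) when all pairwise compatibility conditions hold.
Pairwise compatibility: gcd(m_i, m_j) must divide a_i - a_j for every pair.
Merge one congruence at a time:
  Start: x ≡ 5 (mod 18).
  Combine with x ≡ 0 (mod 8): gcd(18, 8) = 2, and 0 - 5 = -5 is NOT divisible by 2.
    ⇒ system is inconsistent (no integer solution).

No solution (the system is inconsistent).


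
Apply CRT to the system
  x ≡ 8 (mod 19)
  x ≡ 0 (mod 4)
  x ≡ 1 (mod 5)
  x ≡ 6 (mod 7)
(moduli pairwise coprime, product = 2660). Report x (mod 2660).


Product of moduli M = 19 · 4 · 5 · 7 = 2660.
Merge one congruence at a time:
  Start: x ≡ 8 (mod 19).
  Combine with x ≡ 0 (mod 4); new modulus lcm = 76.
    Write x = 8 + 19·t and substitute into x ≡ 0 (mod 4): 19·t ≡ 0 − 8 = -8 (mod 4).
    Reduce coefficients mod 4: 3·t ≡ 0 (mod 4).
    The inverse of 3 mod 4 is 3 (since 3·3 = 9 = 2·4 + 1), so t ≡ 3·0 = 0 ≡ 0 (mod 4).
    Then x = 8 + 19·0 = 8, valid modulo lcm(19, 4) = 76: x ≡ 8 (mod 76).
  Combine with x ≡ 1 (mod 5); new modulus lcm = 380.
    Write x = 8 + 76·t and substitute into x ≡ 1 (mod 5): 76·t ≡ 1 − 8 = -7 (mod 5).
    Reduce coefficients mod 5: 1·t ≡ 3 (mod 5).
    So t ≡ 3 (mod 5).
    Then x = 8 + 76·3 = 236, valid modulo lcm(76, 5) = 380: x ≡ 236 (mod 380).
  Combine with x ≡ 6 (mod 7); new modulus lcm = 2660.
    Write x = 236 + 380·t and substitute into x ≡ 6 (mod 7): 380·t ≡ 6 − 236 = -230 (mod 7).
    Reduce coefficients mod 7: 2·t ≡ 1 (mod 7).
    The inverse of 2 mod 7 is 4 (since 2·4 = 8 = 1·7 + 1), so t ≡ 4·1 = 4 ≡ 4 (mod 7).
    Then x = 236 + 380·4 = 1756, valid modulo lcm(380, 7) = 2660: x ≡ 1756 (mod 2660).
Verify against each original: 1756 mod 19 = 8, 1756 mod 4 = 0, 1756 mod 5 = 1, 1756 mod 7 = 6.

x ≡ 1756 (mod 2660).


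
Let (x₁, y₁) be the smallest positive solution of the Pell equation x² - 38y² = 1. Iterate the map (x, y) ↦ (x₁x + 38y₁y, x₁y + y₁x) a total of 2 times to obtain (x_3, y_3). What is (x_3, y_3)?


Step 1: Find the fundamental solution (x₁, y₁) of x² - 38y² = 1.
  Expand √38 as a continued fraction. a₀ = ⌊√38⌋ = 6; iterate m_{k+1} = d_k·a_k − m_k, d_{k+1} = (38 − m_{k+1}²)/d_k, a_{k+1} = ⌊(a₀ + m_{k+1})/d_{k+1}⌋ (starting m₀ = 0, d₀ = 1), with convergents p_k = a_k·p_{k-1} + p_{k-2}, q_k = a_k·q_{k-1} + q_{k-2} (p₋₁ = 1, q₋₁ = 0):
  k = 0: a₀ = 6; p₀/q₀ = 6/1; p₀² − 38·q₀² = 36 − 38 = -2.
  k = 1: m = 6, d = 2, a = ⌊(6 + 6)/2⌋ = 6; p/q = (6·6 + 1)/(6·1 + 0) = 37/6; p² − 38·q² = 1369 − 1368 = 1.
  The first convergent with p² − 38·q² = 1 gives the fundamental solution (x₁, y₁) = (37, 6).
Step 2: Apply the recurrence (x_{n+1}, y_{n+1}) = (x₁x_n + 38y₁y_n, x₁y_n + y₁x_n) repeatedly.
  From (x_1, y_1) = (37, 6): x_2 = 37·37 + 38·6·6 = 2737; y_2 = 37·6 + 6·37 = 444.
  From (x_2, y_2) = (2737, 444): x_3 = 37·2737 + 38·6·444 = 202501; y_3 = 37·444 + 6·2737 = 32850.
Step 3: Verify x_3² - 38·y_3² = 41006655001 - 41006655000 = 1 (should be 1). ✓

(x_1, y_1) = (37, 6); (x_3, y_3) = (202501, 32850).


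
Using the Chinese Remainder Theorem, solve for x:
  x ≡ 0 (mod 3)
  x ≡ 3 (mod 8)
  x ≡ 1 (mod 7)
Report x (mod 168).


Moduli 3, 8, 7 are pairwise coprime; by CRT there is a unique solution modulo M = 3 · 8 · 7 = 168.
Solve pairwise, accumulating the modulus:
  Start with x ≡ 0 (mod 3).
  Combine with x ≡ 3 (mod 8): since gcd(3, 8) = 1, we get a unique residue mod 24.
    Write x = 0 + 3·t and substitute into x ≡ 3 (mod 8): 3·t ≡ 3 − 0 = 3 (mod 8).
    The inverse of 3 mod 8 is 3 (since 3·3 = 9 = 1·8 + 1), so t ≡ 3·3 = 9 ≡ 1 (mod 8).
    Then x = 0 + 3·1 = 3, valid modulo lcm(3, 8) = 24: x ≡ 3 (mod 24).
  Combine with x ≡ 1 (mod 7): since gcd(24, 7) = 1, we get a unique residue mod 168.
    Write x = 3 + 24·t and substitute into x ≡ 1 (mod 7): 24·t ≡ 1 − 3 = -2 (mod 7).
    Reduce coefficients mod 7: 3·t ≡ 5 (mod 7).
    The inverse of 3 mod 7 is 5 (since 3·5 = 15 = 2·7 + 1), so t ≡ 5·5 = 25 ≡ 4 (mod 7).
    Then x = 3 + 24·4 = 99, valid modulo lcm(24, 7) = 168: x ≡ 99 (mod 168).
Verify: 99 mod 3 = 0 ✓, 99 mod 8 = 3 ✓, 99 mod 7 = 1 ✓.

x ≡ 99 (mod 168).


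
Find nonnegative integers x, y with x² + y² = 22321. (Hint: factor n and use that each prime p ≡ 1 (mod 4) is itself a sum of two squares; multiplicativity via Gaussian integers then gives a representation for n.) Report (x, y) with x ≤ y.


Step 1: Factor n = 22321 = 13 · 17 · 101.
Step 2: Check the mod-4 condition on each prime factor: 13 ≡ 1 (mod 4), exponent 1; 17 ≡ 1 (mod 4), exponent 1; 101 ≡ 1 (mod 4), exponent 1.
All primes ≡ 3 (mod 4) appear to even exponent (or don't appear), so by the two-squares theorem n IS expressible as a sum of two squares.
Step 3: Build a representation. Here n = 13 · 17 · 101 is a product of primes ≡ 1 (mod 4). Each prime p ≡ 1 (mod 4) is itself a sum of two squares; find a² by testing p − a² for a perfect square:
  13: 13 − 1² = 12, 13 − 2² = 9 = 3² ⇒ 13 = 2² + 3².
  17: 17 − 1² = 16 = 4² ⇒ 17 = 1² + 4².
  101: 101 − 1² = 100 = 10² ⇒ 101 = 1² + 10².
  Combine using the Brahmagupta–Fibonacci identity (a² + b²)(c² + d²) = (ac − bd)² + (ad + bc)² = (ac + bd)² + (ad − bc)²:
  13 · 17 = 221: from (2² + 3²)(1² + 4²), take (2·1 − 3·4, 2·4 + 3·1) = (2 − 12, 8 + 3) = (-10, 11); dropping signs (only squares matter) gives (10, 11); check 10² + 11² = 100 + 121 = 221 ✓.
  221 · 101 = 22321: from (10² + 11²)(1² + 10²), take (10·1 − 11·10, 10·10 + 11·1) = (10 − 110, 100 + 11) = (-100, 111); dropping signs (only squares matter) gives (100, 111); check 100² + 111² = 10000 + 12321 = 22321 ✓.
Step 4: Order so x ≤ y and verify: 100² + 111² = 10000 + 12321 = 22321 = n. ✓

n = 22321 = 100² + 111² (one valid representation with x ≤ y).


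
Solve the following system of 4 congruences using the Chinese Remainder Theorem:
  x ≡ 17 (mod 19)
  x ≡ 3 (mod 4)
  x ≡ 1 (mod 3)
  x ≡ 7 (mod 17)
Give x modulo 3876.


Product of moduli M = 19 · 4 · 3 · 17 = 3876.
Merge one congruence at a time:
  Start: x ≡ 17 (mod 19).
  Combine with x ≡ 3 (mod 4); new modulus lcm = 76.
    Write x = 17 + 19·t and substitute into x ≡ 3 (mod 4): 19·t ≡ 3 − 17 = -14 (mod 4).
    Reduce coefficients mod 4: 3·t ≡ 2 (mod 4).
    The inverse of 3 mod 4 is 3 (since 3·3 = 9 = 2·4 + 1), so t ≡ 3·2 = 6 ≡ 2 (mod 4).
    Then x = 17 + 19·2 = 55, valid modulo lcm(19, 4) = 76: x ≡ 55 (mod 76).
  Combine with x ≡ 1 (mod 3); new modulus lcm = 228.
    Write x = 55 + 76·t and substitute into x ≡ 1 (mod 3): 76·t ≡ 1 − 55 = -54 (mod 3).
    Reduce coefficients mod 3: 1·t ≡ 0 (mod 3).
    So t ≡ 0 (mod 3).
    Then x = 55 + 76·0 = 55, valid modulo lcm(76, 3) = 228: x ≡ 55 (mod 228).
  Combine with x ≡ 7 (mod 17); new modulus lcm = 3876.
    Write x = 55 + 228·t and substitute into x ≡ 7 (mod 17): 228·t ≡ 7 − 55 = -48 (mod 17).
    Reduce coefficients mod 17: 7·t ≡ 3 (mod 17).
    The inverse of 7 mod 17 is 5 (since 7·5 = 35 = 2·17 + 1), so t ≡ 5·3 = 15 ≡ 15 (mod 17).
    Then x = 55 + 228·15 = 3475, valid modulo lcm(228, 17) = 3876: x ≡ 3475 (mod 3876).
Verify against each original: 3475 mod 19 = 17, 3475 mod 4 = 3, 3475 mod 3 = 1, 3475 mod 17 = 7.

x ≡ 3475 (mod 3876).


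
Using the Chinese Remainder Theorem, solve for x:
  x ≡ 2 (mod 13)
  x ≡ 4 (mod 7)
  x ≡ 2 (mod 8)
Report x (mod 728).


Moduli 13, 7, 8 are pairwise coprime; by CRT there is a unique solution modulo M = 13 · 7 · 8 = 728.
Solve pairwise, accumulating the modulus:
  Start with x ≡ 2 (mod 13).
  Combine with x ≡ 4 (mod 7): since gcd(13, 7) = 1, we get a unique residue mod 91.
    Write x = 2 + 13·t and substitute into x ≡ 4 (mod 7): 13·t ≡ 4 − 2 = 2 (mod 7).
    Reduce coefficients mod 7: 6·t ≡ 2 (mod 7).
    The inverse of 6 mod 7 is 6 (since 6·6 = 36 = 5·7 + 1), so t ≡ 6·2 = 12 ≡ 5 (mod 7).
    Then x = 2 + 13·5 = 67, valid modulo lcm(13, 7) = 91: x ≡ 67 (mod 91).
  Combine with x ≡ 2 (mod 8): since gcd(91, 8) = 1, we get a unique residue mod 728.
    Write x = 67 + 91·t and substitute into x ≡ 2 (mod 8): 91·t ≡ 2 − 67 = -65 (mod 8).
    Reduce coefficients mod 8: 3·t ≡ 7 (mod 8).
    The inverse of 3 mod 8 is 3 (since 3·3 = 9 = 1·8 + 1), so t ≡ 3·7 = 21 ≡ 5 (mod 8).
    Then x = 67 + 91·5 = 522, valid modulo lcm(91, 8) = 728: x ≡ 522 (mod 728).
Verify: 522 mod 13 = 2 ✓, 522 mod 7 = 4 ✓, 522 mod 8 = 2 ✓.

x ≡ 522 (mod 728).


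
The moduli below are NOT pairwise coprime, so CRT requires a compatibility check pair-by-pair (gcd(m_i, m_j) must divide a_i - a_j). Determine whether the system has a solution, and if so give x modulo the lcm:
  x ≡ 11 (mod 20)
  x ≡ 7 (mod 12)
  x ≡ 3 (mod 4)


Moduli 20, 12, 4 are not pairwise coprime, so CRT works modulo lcm(m_i) when all pairwise compatibility conditions hold.
Pairwise compatibility: gcd(m_i, m_j) must divide a_i - a_j for every pair.
Merge one congruence at a time:
  Start: x ≡ 11 (mod 20).
  Combine with x ≡ 7 (mod 12): gcd(20, 12) = 4; 7 - 11 = -4, which IS divisible by 4, so compatible.
    Write x = 11 + 20·t and substitute into x ≡ 7 (mod 12): 20·t ≡ 7 − 11 = -4 (mod 12).
    Divide the congruence (and modulus) by g = 4: 5·t ≡ -1 (mod 3).
    Reduce coefficients mod 3: 2·t ≡ 2 (mod 3).
    The inverse of 2 mod 3 is 2 (since 2·2 = 4 = 1·3 + 1), so t ≡ 2·2 = 4 ≡ 1 (mod 3).
    Then x = 11 + 20·1 = 31, valid modulo lcm(20, 12) = 60: x ≡ 31 (mod 60).
  Combine with x ≡ 3 (mod 4): gcd(60, 4) = 4; 3 - 31 = -28, which IS divisible by 4, so compatible.
    Write x = 31 + 60·t and substitute into x ≡ 3 (mod 4): 60·t ≡ 3 − 31 = -28 (mod 4).
    Divide the congruence (and modulus) by g = 4: 15·t ≡ -7 (mod 1).
    Modulo 1 every t works; take t = 0.
    Then x = 31 + 60·0 = 31, valid modulo lcm(60, 4) = 60: x ≡ 31 (mod 60).
Verify: 31 mod 20 = 11, 31 mod 12 = 7, 31 mod 4 = 3.

x ≡ 31 (mod 60).


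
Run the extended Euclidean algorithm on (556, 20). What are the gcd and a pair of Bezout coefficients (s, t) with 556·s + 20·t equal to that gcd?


Euclidean algorithm on (556, 20) — divide until remainder is 0:
  556 = 27 · 20 + 16
  20 = 1 · 16 + 4
  16 = 4 · 4 + 0
gcd(556, 20) = 4.
Track Bezout coefficients alongside the remainders: start with r₀ = 556 = a·1 + b·0 (s = 1, t = 0) and r₁ = 20 = a·0 + b·1 (s = 0, t = 1); each new remainder r_{k+1} = r_{k-1} − q_k·r_k inherits s_{k+1} = s_{k-1} − q_k·s_k, t_{k+1} = t_{k-1} − q_k·t_k, so r_k = a·s_k + b·t_k at every step:
  q = 27: r = 16, s = 1 − 27·0 = 1, t = 0 − 27·1 = -27  (check: 556·1 + 20·(-27) = 16)
  q = 1: r = 4, s = 0 − 1·1 = -1, t = 1 − 1·(-27) = 28  (check: 556·(-1) + 20·28 = 4)
The row with r = 4 (the gcd) gives the Bezout coefficients s = -1, t = 28.
Result: 556 · (-1) + 20 · (28) = 4.

gcd(556, 20) = 4; s = -1, t = 28 (check: 556·(-1) + 20·28 = 4).


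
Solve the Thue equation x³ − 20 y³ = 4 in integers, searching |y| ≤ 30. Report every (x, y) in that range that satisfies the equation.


The equation is x³ - 20y³ = 4. For fixed y, x³ = 20·y³ + 4, so a solution requires the RHS to be a perfect cube.
Strategy: iterate y from -30 to 30, compute RHS = 20·y³ + 4, and check whether it is a (positive or negative) perfect cube.
Check small values of y:
  y = 0: RHS = 4 is not a perfect cube.
  y = 1: RHS = 24 is not a perfect cube.
  y = -1: RHS = -16 is not a perfect cube.
  y = 2: RHS = 164 is not a perfect cube.
  y = -2: RHS = -156 is not a perfect cube.
  y = 3: RHS = 544 is not a perfect cube.
  y = -3: RHS = -536 is not a perfect cube.
Continuing the search up to |y| = 30 finds no solutions either.
No (x, y) in the scanned range satisfies the equation.

No integer solutions with |y| ≤ 30.


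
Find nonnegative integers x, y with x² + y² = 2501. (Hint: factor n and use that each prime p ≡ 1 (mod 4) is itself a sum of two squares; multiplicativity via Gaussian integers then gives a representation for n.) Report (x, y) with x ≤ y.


Step 1: Factor n = 2501 = 41 · 61.
Step 2: Check the mod-4 condition on each prime factor: 41 ≡ 1 (mod 4), exponent 1; 61 ≡ 1 (mod 4), exponent 1.
All primes ≡ 3 (mod 4) appear to even exponent (or don't appear), so by the two-squares theorem n IS expressible as a sum of two squares.
Step 3: Build a representation. Here n = 41 · 61 is a product of primes ≡ 1 (mod 4). Each prime p ≡ 1 (mod 4) is itself a sum of two squares; find a² by testing p − a² for a perfect square:
  41: 41 − 1² = 40, 41 − 2² = 37, 41 − 3² = 32, 41 − 4² = 25 = 5² ⇒ 41 = 4² + 5².
  61: 61 − 1² = 60, 61 − 2² = 57, 61 − 3² = 52, 61 − 4² = 45, 61 − 5² = 36 = 6² ⇒ 61 = 5² + 6².
  Combine using the Brahmagupta–Fibonacci identity (a² + b²)(c² + d²) = (ac − bd)² + (ad + bc)² = (ac + bd)² + (ad − bc)²:
  41 · 61 = 2501: from (4² + 5²)(5² + 6²), take (4·5 − 5·6, 4·6 + 5·5) = (20 − 30, 24 + 25) = (-10, 49); dropping signs (only squares matter) gives (10, 49); check 10² + 49² = 100 + 2401 = 2501 ✓.
Step 4: Order so x ≤ y and verify: 10² + 49² = 100 + 2401 = 2501 = n. ✓

n = 2501 = 10² + 49² (one valid representation with x ≤ y).


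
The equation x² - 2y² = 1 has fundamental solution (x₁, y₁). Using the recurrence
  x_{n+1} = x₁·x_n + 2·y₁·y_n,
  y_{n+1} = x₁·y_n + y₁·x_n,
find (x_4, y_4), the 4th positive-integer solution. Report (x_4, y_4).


Step 1: Find the fundamental solution (x₁, y₁) of x² - 2y² = 1.
  Expand √2 as a continued fraction. a₀ = ⌊√2⌋ = 1; iterate m_{k+1} = d_k·a_k − m_k, d_{k+1} = (2 − m_{k+1}²)/d_k, a_{k+1} = ⌊(a₀ + m_{k+1})/d_{k+1}⌋ (starting m₀ = 0, d₀ = 1), with convergents p_k = a_k·p_{k-1} + p_{k-2}, q_k = a_k·q_{k-1} + q_{k-2} (p₋₁ = 1, q₋₁ = 0):
  k = 0: a₀ = 1; p₀/q₀ = 1/1; p₀² − 2·q₀² = 1 − 2 = -1.
  k = 1: m = 1, d = 1, a = ⌊(1 + 1)/1⌋ = 2; p/q = (2·1 + 1)/(2·1 + 0) = 3/2; p² − 2·q² = 9 − 8 = 1.
  The first convergent with p² − 2·q² = 1 gives the fundamental solution (x₁, y₁) = (3, 2).
Step 2: Apply the recurrence (x_{n+1}, y_{n+1}) = (x₁x_n + 2y₁y_n, x₁y_n + y₁x_n) repeatedly.
  From (x_1, y_1) = (3, 2): x_2 = 3·3 + 2·2·2 = 17; y_2 = 3·2 + 2·3 = 12.
  From (x_2, y_2) = (17, 12): x_3 = 3·17 + 2·2·12 = 99; y_3 = 3·12 + 2·17 = 70.
  From (x_3, y_3) = (99, 70): x_4 = 3·99 + 2·2·70 = 577; y_4 = 3·70 + 2·99 = 408.
Step 3: Verify x_4² - 2·y_4² = 332929 - 332928 = 1 (should be 1). ✓

(x_1, y_1) = (3, 2); (x_4, y_4) = (577, 408).


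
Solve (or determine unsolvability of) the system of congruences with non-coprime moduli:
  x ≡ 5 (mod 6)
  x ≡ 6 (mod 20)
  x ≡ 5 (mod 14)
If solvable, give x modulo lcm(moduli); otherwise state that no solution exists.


Moduli 6, 20, 14 are not pairwise coprime, so CRT works modulo lcm(m_i) when all pairwise compatibility conditions hold.
Pairwise compatibility: gcd(m_i, m_j) must divide a_i - a_j for every pair.
Merge one congruence at a time:
  Start: x ≡ 5 (mod 6).
  Combine with x ≡ 6 (mod 20): gcd(6, 20) = 2, and 6 - 5 = 1 is NOT divisible by 2.
    ⇒ system is inconsistent (no integer solution).

No solution (the system is inconsistent).


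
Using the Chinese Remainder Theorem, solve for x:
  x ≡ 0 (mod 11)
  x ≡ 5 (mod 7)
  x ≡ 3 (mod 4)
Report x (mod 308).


Moduli 11, 7, 4 are pairwise coprime; by CRT there is a unique solution modulo M = 11 · 7 · 4 = 308.
Solve pairwise, accumulating the modulus:
  Start with x ≡ 0 (mod 11).
  Combine with x ≡ 5 (mod 7): since gcd(11, 7) = 1, we get a unique residue mod 77.
    Write x = 0 + 11·t and substitute into x ≡ 5 (mod 7): 11·t ≡ 5 − 0 = 5 (mod 7).
    Reduce coefficients mod 7: 4·t ≡ 5 (mod 7).
    The inverse of 4 mod 7 is 2 (since 4·2 = 8 = 1·7 + 1), so t ≡ 2·5 = 10 ≡ 3 (mod 7).
    Then x = 0 + 11·3 = 33, valid modulo lcm(11, 7) = 77: x ≡ 33 (mod 77).
  Combine with x ≡ 3 (mod 4): since gcd(77, 4) = 1, we get a unique residue mod 308.
    Write x = 33 + 77·t and substitute into x ≡ 3 (mod 4): 77·t ≡ 3 − 33 = -30 (mod 4).
    Reduce coefficients mod 4: 1·t ≡ 2 (mod 4).
    So t ≡ 2 (mod 4).
    Then x = 33 + 77·2 = 187, valid modulo lcm(77, 4) = 308: x ≡ 187 (mod 308).
Verify: 187 mod 11 = 0 ✓, 187 mod 7 = 5 ✓, 187 mod 4 = 3 ✓.

x ≡ 187 (mod 308).
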